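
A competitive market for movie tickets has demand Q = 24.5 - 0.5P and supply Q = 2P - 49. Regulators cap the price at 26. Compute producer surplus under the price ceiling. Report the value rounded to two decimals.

2.25

Rewriting demand in inverse form: P = 49 - 2Q.
Rewriting supply in inverse form: P = 24.5 + 0.5Q.
Free-market equilibrium: 49 - 2Q = 24.5 + 0.5Q gives Q* = 9.8, P* = 29.4.
At P = 26, sellers supply (26 - 24.5)/0.5 = 3 while buyers want more, so the quantity traded is 3 at price 26.
PS is the triangle above supply below 26: (1/2)(3)(26 - 24.5) = 2.25.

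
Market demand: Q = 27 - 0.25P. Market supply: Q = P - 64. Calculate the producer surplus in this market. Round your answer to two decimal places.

38.72

Rewriting demand in inverse form: P = 108 - 4Q.
Rewriting supply in inverse form: P = 64 + Q.
Equilibrium: 108 - 4Q = 64 + Q, so Q* = 8.8 and P* = 72.8.
Producer surplus is the triangle above supply below P*: (1/2)(8.8)(72.8 - 64) = (1/2)(8.8)(8.8) = 38.72.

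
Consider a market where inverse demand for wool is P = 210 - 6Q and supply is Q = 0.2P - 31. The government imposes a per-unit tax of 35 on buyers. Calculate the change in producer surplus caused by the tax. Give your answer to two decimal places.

Rewriting supply in inverse form: P = 155 + 5Q.
Pre-tax equilibrium: 210 - 6Q = 155 + 5Q gives Q* = 5, P* = 180.
A tax on buyers shifts demand down by 35: (210 - 35) - 6Q = 155 + 5Q, so Q_t = 1.8182. Buyers pay P_b = 199.0909; sellers receive P_s = P_b - 35 = 164.0909.
Producers lose the trapezoid between P_s and P* out to Q_t plus the triangle from Q_t to Q*: change in PS = 8.2645 - 62.5 = -54.2355.

-54.24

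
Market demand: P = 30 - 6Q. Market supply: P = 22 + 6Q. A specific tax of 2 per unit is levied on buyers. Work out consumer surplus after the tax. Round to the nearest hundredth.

Without the tax, 30 - 6Q = 22 + 6Q so Q* = 0.6667 and P* = 26.
A tax on buyers shifts demand down by 2: (30 - 2) - 6Q = 22 + 6Q, so Q_t = 0.5. Buyers pay P_b = 27; sellers receive P_s = P_b - 2 = 25.
CS = (1/2)(Q_t)(30 - P_b) = (1/2)(0.5)(3) = 0.75.

0.75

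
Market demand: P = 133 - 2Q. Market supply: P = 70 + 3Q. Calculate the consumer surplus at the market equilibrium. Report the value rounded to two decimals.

Equilibrium: 133 - 2Q = 70 + 3Q, so Q* = 12.6 and P* = 107.8.
The demand choke price is 133, so CS = (1/2)(Q*)(133 - P*) = (1/2)(12.6)(25.2) = 158.76.

158.76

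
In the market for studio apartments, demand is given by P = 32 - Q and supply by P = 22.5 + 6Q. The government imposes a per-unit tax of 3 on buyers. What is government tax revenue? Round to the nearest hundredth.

Without the tax, 32 - Q = 22.5 + 6Q so Q* = 1.3571 and P* = 30.6429.
A tax on buyers shifts demand down by 3: (32 - 3) - Q = 22.5 + 6Q, so Q_t = 0.9286. Buyers pay P_b = 31.0714; sellers receive P_s = P_b - 3 = 28.0714.
Revenue is the tax times quantity traded: 3 x 0.9286 = 2.7857.

2.79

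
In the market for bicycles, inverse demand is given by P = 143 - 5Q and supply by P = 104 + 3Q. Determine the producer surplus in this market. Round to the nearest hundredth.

35.65

Set 143 - 5Q = 104 + 3Q, which gives 39 = 8Q, so Q* = 4.875 and P* = 143 - 5(4.875) = 118.625.
The supply curve's price intercept is 104, so PS = (1/2)(Q*)(P* - 104) = (1/2)(4.875)(14.625) = 35.6484.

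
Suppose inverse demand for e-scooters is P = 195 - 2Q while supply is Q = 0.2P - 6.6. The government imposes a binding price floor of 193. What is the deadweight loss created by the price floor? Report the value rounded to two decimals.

1716.07

Rewriting supply in inverse form: P = 33 + 5Q.
Free-market equilibrium: 195 - 2Q = 33 + 5Q gives Q* = 23.1429, P* = 148.7143.
At P = 193, buyers demand (195 - 193)/2 = 1 while sellers would supply more, so the quantity traded is 1 at price 193.
The lost-trades triangle has base Q* - 1 = 22.1429 and height equal to the gap between the curves at Q = 1, which is 193 - 38 = 155. DWL = (1/2)(22.1429)(155) = 1716.0714.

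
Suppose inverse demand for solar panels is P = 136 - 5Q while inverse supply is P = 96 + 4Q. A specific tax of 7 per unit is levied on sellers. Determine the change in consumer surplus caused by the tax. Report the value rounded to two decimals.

Without the tax, 136 - 5Q = 96 + 4Q so Q* = 4.4444 and P* = 113.7778.
A tax on sellers shifts supply up by 7: 136 - 5Q = 96 + 4Q + 7, so Q_t = 3.6667. Buyers pay P_b = 117.6667; sellers receive P_s = P_b - 7 = 110.6667.
CS falls from (1/2)(4.4444)(22.2222) = 49.3827 to (1/2)(3.6667)(18.3333) = 33.6111, a change of -15.7716.

-15.77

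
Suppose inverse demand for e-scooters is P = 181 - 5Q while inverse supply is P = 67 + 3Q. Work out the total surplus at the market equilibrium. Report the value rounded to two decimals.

812.25

Set 181 - 5Q = 67 + 3Q, which gives 114 = 8Q, so Q* = 14.25 and P* = 181 - 5(14.25) = 109.75.
Total surplus is the full triangle between the curves from 0 to Q*: (1/2)(14.25)(181 - 67) = 812.25.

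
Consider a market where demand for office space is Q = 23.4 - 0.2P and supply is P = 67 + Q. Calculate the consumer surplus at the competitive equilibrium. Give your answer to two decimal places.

Rewriting demand in inverse form: P = 117 - 5Q.
Equilibrium: 117 - 5Q = 67 + Q, so Q* = 8.3333 and P* = 75.3333.
CS is the area between the demand curve and P* from 0 to Q*: (1/2)(8.3333)(41.6667) = 173.6111.

173.61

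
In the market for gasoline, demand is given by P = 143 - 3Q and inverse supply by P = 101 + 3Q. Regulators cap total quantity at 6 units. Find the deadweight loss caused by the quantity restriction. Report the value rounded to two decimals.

Unrestricted equilibrium: Q* = (143 - 101)/(3 + 3) = 7.
At Q = 6 the demand price is 143 - 3(6) = 125 and the supply price is 101 + 3(6) = 119.
DWL = (1/2)(gap between curves at 6) x (Q* - 6) = (1/2)(6)(1) = 3.

3.00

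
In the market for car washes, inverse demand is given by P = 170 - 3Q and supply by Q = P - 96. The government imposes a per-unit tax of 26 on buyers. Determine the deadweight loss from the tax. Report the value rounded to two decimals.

84.50

Rewriting supply in inverse form: P = 96 + Q.
Without the tax, 170 - 3Q = 96 + Q so Q* = 18.5 and P* = 114.5.
With the tax, buyers' net willingness to pay falls by 26: (170 - 26) - 3Q = 96 + Q, so Q_t = 12. Buyers pay P_b = 134; sellers receive P_s = P_b - 26 = 108.
Deadweight loss is the triangle between the curves from Q_t to Q*: (1/2)(18.5 - 12)(26) = 84.5.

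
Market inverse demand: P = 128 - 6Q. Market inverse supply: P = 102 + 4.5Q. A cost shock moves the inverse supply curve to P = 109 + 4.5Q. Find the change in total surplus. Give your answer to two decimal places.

Initial equilibrium: Q_0 = 2.4762, P_0 = 113.1429; CS_0 = (1/2)(2.4762)(14.8571) = 18.3946, PS_0 = (1/2)(2.4762)(11.1429) = 13.7959.
New equilibrium: 128 - 6Q = 109 + 4.5Q gives Q_1 = 1.8095, P_1 = 117.1429; CS_1 = 9.8231, PS_1 = 7.3673.
Change in total surplus = (9.8231 + 7.3673) - (18.3946 + 13.7959) = -15.

-15.00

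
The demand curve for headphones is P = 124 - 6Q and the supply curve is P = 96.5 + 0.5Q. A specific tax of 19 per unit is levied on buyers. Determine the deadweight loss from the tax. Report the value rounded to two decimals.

Pre-tax equilibrium: 124 - 6Q = 96.5 + 0.5Q gives Q* = 4.2308, P* = 98.6154.
With the tax, buyers' net willingness to pay falls by 19: (124 - 19) - 6Q = 96.5 + 0.5Q, so Q_t = 1.3077. Buyers pay P_b = 116.1538; sellers receive P_s = P_b - 19 = 97.1538.
Deadweight loss is the triangle between the curves from Q_t to Q*: (1/2)(4.2308 - 1.3077)(19) = 27.7692.

27.77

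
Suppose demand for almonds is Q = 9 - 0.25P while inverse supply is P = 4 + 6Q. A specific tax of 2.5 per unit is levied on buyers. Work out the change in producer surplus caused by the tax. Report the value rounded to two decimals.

-4.61

Rewriting demand in inverse form: P = 36 - 4Q.
Without the tax, 36 - 4Q = 4 + 6Q so Q* = 3.2 and P* = 23.2.
A tax on buyers shifts demand down by 2.5: (36 - 2.5) - 4Q = 4 + 6Q, so Q_t = 2.95. Buyers pay P_b = 24.2; sellers receive P_s = P_b - 2.5 = 21.7.
PS falls from (1/2)(3.2)(19.2) = 30.72 to (1/2)(2.95)(17.7) = 26.1075, a change of -4.6125.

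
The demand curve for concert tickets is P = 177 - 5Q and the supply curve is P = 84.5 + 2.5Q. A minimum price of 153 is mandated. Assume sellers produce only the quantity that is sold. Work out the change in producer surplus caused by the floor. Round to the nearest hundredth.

Free-market equilibrium: 177 - 5Q = 84.5 + 2.5Q gives Q* = 12.3333, P* = 115.3333.
At P = 153, buyers demand (177 - 153)/5 = 4.8 while sellers would supply more, so the quantity traded is 4.8 at price 153.
PS goes from (1/2)(12.3333)(30.8333) = 190.1389 to 300 (computed as (153 - 84.5)(4.8) - (1/2)(2.5)(4.8)^2), a change of 109.8611.

109.86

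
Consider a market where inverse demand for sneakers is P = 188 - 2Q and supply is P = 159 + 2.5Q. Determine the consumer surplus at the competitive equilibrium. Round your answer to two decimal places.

Equilibrium: 188 - 2Q = 159 + 2.5Q, so Q* = 6.4444 and P* = 175.1111.
CS is the area between the demand curve and P* from 0 to Q*: (1/2)(6.4444)(12.8889) = 41.5309.

41.53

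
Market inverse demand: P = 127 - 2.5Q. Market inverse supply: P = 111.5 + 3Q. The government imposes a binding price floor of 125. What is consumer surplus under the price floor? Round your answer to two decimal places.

0.80

Free-market equilibrium: 127 - 2.5Q = 111.5 + 3Q gives Q* = 2.8182, P* = 119.9545.
At P = 125, buyers demand (127 - 125)/2.5 = 0.8 while sellers would supply more, so the quantity traded is 0.8 at price 125.
CS is the triangle under demand above 125: (1/2)(0.8)(127 - 125) = 0.8.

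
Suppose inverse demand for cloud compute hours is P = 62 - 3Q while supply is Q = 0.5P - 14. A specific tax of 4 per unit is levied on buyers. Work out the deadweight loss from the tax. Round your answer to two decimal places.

1.60

Rewriting supply in inverse form: P = 28 + 2Q.
Without the tax, 62 - 3Q = 28 + 2Q so Q* = 6.8 and P* = 41.6.
A tax on buyers shifts demand down by 4: (62 - 4) - 3Q = 28 + 2Q, so Q_t = 6. Buyers pay P_b = 44; sellers receive P_s = P_b - 4 = 40.
The welfare triangle lost has base Q* - Q_t = 0.8 and height t = 4, so DWL = (1/2)(0.8)(4) = 1.6.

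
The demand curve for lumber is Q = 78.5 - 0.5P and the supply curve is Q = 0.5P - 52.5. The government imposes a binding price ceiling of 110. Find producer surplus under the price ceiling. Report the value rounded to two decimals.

6.25

Rewriting demand in inverse form: P = 157 - 2Q.
Rewriting supply in inverse form: P = 105 + 2Q.
Free-market equilibrium: 157 - 2Q = 105 + 2Q gives Q* = 13, P* = 131.
At the ceiling price 110, quantity supplied is (110 - 105)/2 = 2.5; supply is the short side, so Q = 2.5 trades at P = 110.
PS is the triangle above supply below 110: (1/2)(2.5)(110 - 105) = 6.25.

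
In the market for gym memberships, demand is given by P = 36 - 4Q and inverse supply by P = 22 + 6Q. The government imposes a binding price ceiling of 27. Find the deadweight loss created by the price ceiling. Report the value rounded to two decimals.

Without the control, 36 - 4Q = 22 + 6Q so Q* = 1.4 and P* = 30.4.
At the ceiling price 27, quantity supplied is (27 - 22)/6 = 0.8333; supply is the short side, so Q = 0.8333 trades at P = 27.
The lost-trades triangle has base Q* - 0.8333 = 0.5667 and height equal to the gap between the curves at Q = 0.8333, which is 32.6667 - 27 = 5.6667. DWL = (1/2)(0.5667)(5.6667) = 1.6056.

1.61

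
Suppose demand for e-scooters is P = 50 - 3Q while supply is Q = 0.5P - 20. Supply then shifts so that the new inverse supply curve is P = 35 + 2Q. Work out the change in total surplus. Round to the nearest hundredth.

Rewriting supply in inverse form: P = 40 + 2Q.
Initial equilibrium: Q_0 = 2, P_0 = 44; CS_0 = (1/2)(2)(6) = 6, PS_0 = (1/2)(2)(4) = 4.
New equilibrium: 50 - 3Q = 35 + 2Q gives Q_1 = 3, P_1 = 41; CS_1 = 13.5, PS_1 = 9.
Change in total surplus = (13.5 + 9) - (6 + 4) = 12.5.

12.50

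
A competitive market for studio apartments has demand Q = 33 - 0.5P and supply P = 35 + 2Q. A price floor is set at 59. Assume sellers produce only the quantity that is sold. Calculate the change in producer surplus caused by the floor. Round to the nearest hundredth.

Rewriting demand in inverse form: P = 66 - 2Q.
Without the control, 66 - 2Q = 35 + 2Q so Q* = 7.75 and P* = 50.5.
At the floor price 59, quantity demanded is (66 - 59)/2 = 3.5; demand is the short side, so Q = 3.5 trades at P = 59.
PS goes from (1/2)(7.75)(15.5) = 60.0625 to 71.75 (computed as (59 - 35)(3.5) - (1/2)(2)(3.5)^2), a change of 11.6875.

11.69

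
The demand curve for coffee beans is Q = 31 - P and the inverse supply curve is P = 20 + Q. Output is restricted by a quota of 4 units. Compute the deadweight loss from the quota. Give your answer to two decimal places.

2.25

Rewriting demand in inverse form: P = 31 - Q.
Without the quota, 31 - Q = 20 + Q gives Q* = 5.5.
At Q = 4 the demand price is 31 - (4) = 27 and the supply price is 20 + (4) = 24.
Deadweight loss is the triangle between the curves from 4 to 5.5: (1/2)(27 - 24)(5.5 - 4) = 2.25.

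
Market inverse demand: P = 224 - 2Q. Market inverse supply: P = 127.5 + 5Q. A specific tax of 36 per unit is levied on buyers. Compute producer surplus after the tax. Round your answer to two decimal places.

186.75

Pre-tax equilibrium: 224 - 2Q = 127.5 + 5Q gives Q* = 13.7857, P* = 196.4286.
A tax on buyers shifts demand down by 36: (224 - 36) - 2Q = 127.5 + 5Q, so Q_t = 8.6429. Buyers pay P_b = 206.7143; sellers receive P_s = P_b - 36 = 170.7143.
PS = (1/2)(Q_t)(P_s - 127.5) = (1/2)(8.6429)(43.2143) = 186.7474.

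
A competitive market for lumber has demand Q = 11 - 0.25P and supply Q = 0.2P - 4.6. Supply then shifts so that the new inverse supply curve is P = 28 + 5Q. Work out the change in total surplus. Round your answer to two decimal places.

Rewriting demand in inverse form: P = 44 - 4Q.
Rewriting supply in inverse form: P = 23 + 5Q.
Initial equilibrium: Q_0 = 2.3333, P_0 = 34.6667; CS_0 = (1/2)(2.3333)(9.3333) = 10.8889, PS_0 = (1/2)(2.3333)(11.6667) = 13.6111.
New equilibrium: 44 - 4Q = 28 + 5Q gives Q_1 = 1.7778, P_1 = 36.8889; CS_1 = 6.321, PS_1 = 7.9012.
Change in total surplus = (6.321 + 7.9012) - (10.8889 + 13.6111) = -10.2778.

-10.28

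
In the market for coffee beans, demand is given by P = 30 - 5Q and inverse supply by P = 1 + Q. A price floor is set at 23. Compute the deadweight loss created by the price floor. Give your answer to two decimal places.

Free-market equilibrium: 30 - 5Q = 1 + Q gives Q* = 4.8333, P* = 5.8333.
At the floor price 23, quantity demanded is (30 - 23)/5 = 1.4; demand is the short side, so Q = 1.4 trades at P = 23.
At Q = 1.4 the demand price is 23 and the supply price is 2.4. Deadweight loss is the triangle between the curves from 1.4 to 4.8333: (1/2)(23 - 2.4)(4.8333 - 1.4) = 35.3633.

35.36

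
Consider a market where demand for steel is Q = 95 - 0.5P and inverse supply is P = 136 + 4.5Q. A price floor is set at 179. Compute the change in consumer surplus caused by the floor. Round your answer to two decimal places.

-38.77

Rewriting demand in inverse form: P = 190 - 2Q.
Free-market equilibrium: 190 - 2Q = 136 + 4.5Q gives Q* = 8.3077, P* = 173.3846.
At P = 179, buyers demand (190 - 179)/2 = 5.5 while sellers would supply more, so the quantity traded is 5.5 at price 179.
CS goes from (1/2)(8.3077)(16.6154) = 69.0178 to 30.25 (computed as (190 - 179)(5.5) - (1/2)(2)(5.5)^2), a change of -38.7678.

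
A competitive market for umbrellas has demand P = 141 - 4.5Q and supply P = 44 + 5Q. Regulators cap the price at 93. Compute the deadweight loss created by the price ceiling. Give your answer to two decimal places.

Without the control, 141 - 4.5Q = 44 + 5Q so Q* = 10.2105 and P* = 95.0526.
At the ceiling price 93, quantity supplied is (93 - 44)/5 = 9.8; supply is the short side, so Q = 9.8 trades at P = 93.
At Q = 9.8 the demand price is 96.9 and the supply price is 93. Deadweight loss is the triangle between the curves from 9.8 to 10.2105: (1/2)(96.9 - 93)(10.2105 - 9.8) = 0.8005.

0.80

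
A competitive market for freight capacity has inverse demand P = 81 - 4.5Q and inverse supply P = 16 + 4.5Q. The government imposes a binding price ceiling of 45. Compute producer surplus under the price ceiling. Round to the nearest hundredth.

Free-market equilibrium: 81 - 4.5Q = 16 + 4.5Q gives Q* = 7.2222, P* = 48.5.
At P = 45, sellers supply (45 - 16)/4.5 = 6.4444 while buyers want more, so the quantity traded is 6.4444 at price 45.
PS is the triangle above supply below 45: (1/2)(6.4444)(45 - 16) = 93.4444.

93.44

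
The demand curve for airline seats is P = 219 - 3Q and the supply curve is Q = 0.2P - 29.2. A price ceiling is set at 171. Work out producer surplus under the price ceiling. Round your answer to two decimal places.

62.50

Rewriting supply in inverse form: P = 146 + 5Q.
Without the control, 219 - 3Q = 146 + 5Q so Q* = 9.125 and P* = 191.625.
At P = 171, sellers supply (171 - 146)/5 = 5 while buyers want more, so the quantity traded is 5 at price 171.
PS is the triangle above supply below 171: (1/2)(5)(171 - 146) = 62.5.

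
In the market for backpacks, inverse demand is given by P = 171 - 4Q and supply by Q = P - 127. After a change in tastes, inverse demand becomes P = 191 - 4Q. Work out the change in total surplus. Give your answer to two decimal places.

216.00

Rewriting supply in inverse form: P = 127 + Q.
Initial equilibrium: Q_0 = 8.8, P_0 = 135.8; CS_0 = (1/2)(8.8)(35.2) = 154.88, PS_0 = (1/2)(8.8)(8.8) = 38.72.
New equilibrium: 191 - 4Q = 127 + Q gives Q_1 = 12.8, P_1 = 139.8; CS_1 = 327.68, PS_1 = 81.92.
Change in total surplus = (327.68 + 81.92) - (154.88 + 38.72) = 216.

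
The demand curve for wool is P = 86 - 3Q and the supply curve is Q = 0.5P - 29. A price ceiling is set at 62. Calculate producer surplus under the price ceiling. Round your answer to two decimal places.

Rewriting supply in inverse form: P = 58 + 2Q.
Free-market equilibrium: 86 - 3Q = 58 + 2Q gives Q* = 5.6, P* = 69.2.
At P = 62, sellers supply (62 - 58)/2 = 2 while buyers want more, so the quantity traded is 2 at price 62.
PS is the triangle above supply below 62: (1/2)(2)(62 - 58) = 4.

4.00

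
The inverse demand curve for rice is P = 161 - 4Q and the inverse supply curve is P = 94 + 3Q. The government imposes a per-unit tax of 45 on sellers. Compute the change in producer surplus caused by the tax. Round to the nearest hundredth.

-122.60

Pre-tax equilibrium: 161 - 4Q = 94 + 3Q gives Q* = 9.5714, P* = 122.7143.
A tax on sellers shifts supply up by 45: 161 - 4Q = 94 + 3Q + 45, so Q_t = 3.1429. Buyers pay P_b = 148.4286; sellers receive P_s = P_b - 45 = 103.4286.
Producers lose the trapezoid between P_s and P* out to Q_t plus the triangle from Q_t to Q*: change in PS = 14.8163 - 137.4184 = -122.602.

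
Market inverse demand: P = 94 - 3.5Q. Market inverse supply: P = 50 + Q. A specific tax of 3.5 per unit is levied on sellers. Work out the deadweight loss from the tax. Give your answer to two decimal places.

Pre-tax equilibrium: 94 - 3.5Q = 50 + Q gives Q* = 9.7778, P* = 59.7778.
With the tax, sellers need 3.5 more per unit: 94 - 3.5Q = 50 + Q + 3.5, so Q_t = 9. Buyers pay P_b = 62.5; sellers receive P_s = P_b - 3.5 = 59.
Deadweight loss is the triangle between the curves from Q_t to Q*: (1/2)(9.7778 - 9)(3.5) = 1.3611.

1.36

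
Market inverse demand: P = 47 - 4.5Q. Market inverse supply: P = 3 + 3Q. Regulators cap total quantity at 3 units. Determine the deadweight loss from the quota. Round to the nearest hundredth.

30.82

Without the quota, 47 - 4.5Q = 3 + 3Q gives Q* = 5.8667.
At Q = 3 the demand price is 47 - 4.5(3) = 33.5 and the supply price is 3 + 3(3) = 12.
DWL = (1/2)(gap between curves at 3) x (Q* - 3) = (1/2)(21.5)(2.8667) = 30.8167.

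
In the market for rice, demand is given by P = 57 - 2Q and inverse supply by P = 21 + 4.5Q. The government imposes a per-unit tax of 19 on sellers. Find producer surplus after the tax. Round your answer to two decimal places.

15.39

Pre-tax equilibrium: 57 - 2Q = 21 + 4.5Q gives Q* = 5.5385, P* = 45.9231.
With the tax, sellers need 19 more per unit: 57 - 2Q = 21 + 4.5Q + 19, so Q_t = 2.6154. Buyers pay P_b = 51.7692; sellers receive P_s = P_b - 19 = 32.7692.
Producer surplus is the triangle above supply below P_s: (1/2)(2.6154)(32.7692 - 21) = 15.3905.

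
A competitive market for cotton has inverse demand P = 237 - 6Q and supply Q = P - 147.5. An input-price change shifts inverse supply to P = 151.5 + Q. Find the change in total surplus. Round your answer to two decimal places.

Rewriting supply in inverse form: P = 147.5 + Q.
Initial equilibrium: Q_0 = 12.7857, P_0 = 160.2857; CS_0 = (1/2)(12.7857)(76.7143) = 490.4235, PS_0 = (1/2)(12.7857)(12.7857) = 81.7372.
New equilibrium: 237 - 6Q = 151.5 + Q gives Q_1 = 12.2143, P_1 = 163.7143; CS_1 = 447.5663, PS_1 = 74.5944.
Change in total surplus = (447.5663 + 74.5944) - (490.4235 + 81.7372) = -50.

-50.00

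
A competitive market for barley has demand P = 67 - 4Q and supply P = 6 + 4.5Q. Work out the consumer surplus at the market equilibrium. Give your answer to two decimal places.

Set 67 - 4Q = 6 + 4.5Q, which gives 61 = 8.5Q, so Q* = 7.1765 and P* = 67 - 4(7.1765) = 38.2941.
CS is the area between the demand curve and P* from 0 to Q*: (1/2)(7.1765)(28.7059) = 103.0035.

103.00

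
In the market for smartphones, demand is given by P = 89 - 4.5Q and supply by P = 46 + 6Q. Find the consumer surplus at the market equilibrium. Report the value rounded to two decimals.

Setting demand equal to supply, 43 = 10.5Q, so Q* = 4.0952 and P* = 70.5714.
The demand choke price is 89, so CS = (1/2)(Q*)(89 - P*) = (1/2)(4.0952)(18.4286) = 37.7347.

37.73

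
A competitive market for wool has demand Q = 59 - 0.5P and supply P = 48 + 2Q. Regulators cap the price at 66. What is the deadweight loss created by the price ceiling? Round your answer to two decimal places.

144.50

Rewriting demand in inverse form: P = 118 - 2Q.
Without the control, 118 - 2Q = 48 + 2Q so Q* = 17.5 and P* = 83.
At P = 66, sellers supply (66 - 48)/2 = 9 while buyers want more, so the quantity traded is 9 at price 66.
At Q = 9 the demand price is 100 and the supply price is 66. Deadweight loss is the triangle between the curves from 9 to 17.5: (1/2)(100 - 66)(17.5 - 9) = 144.5.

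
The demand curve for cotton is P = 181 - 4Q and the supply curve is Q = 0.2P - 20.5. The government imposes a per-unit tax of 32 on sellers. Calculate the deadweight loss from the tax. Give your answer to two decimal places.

Rewriting supply in inverse form: P = 102.5 + 5Q.
Without the tax, 181 - 4Q = 102.5 + 5Q so Q* = 8.7222 and P* = 146.1111.
With the tax, sellers need 32 more per unit: 181 - 4Q = 102.5 + 5Q + 32, so Q_t = 5.1667. Buyers pay P_b = 160.3333; sellers receive P_s = P_b - 32 = 128.3333.
The welfare triangle lost has base Q* - Q_t = 3.5556 and height t = 32, so DWL = (1/2)(3.5556)(32) = 56.8889.

56.89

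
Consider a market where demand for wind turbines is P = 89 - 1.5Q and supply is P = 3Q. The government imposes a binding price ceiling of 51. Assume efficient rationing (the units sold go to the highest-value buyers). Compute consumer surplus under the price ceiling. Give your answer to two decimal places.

Without the control, 89 - 1.5Q = 3Q so Q* = 19.7778 and P* = 59.3333.
At the ceiling price 51, quantity supplied is (51 - 0)/3 = 17; supply is the short side, so Q = 17 trades at P = 51.
The demand price at Q = 17 is 63.5. CS is the trapezoid between demand and 51 over [0, 17]: (1/2)[(89 - 51) + (63.5 - 51)](17) = 429.25.

429.25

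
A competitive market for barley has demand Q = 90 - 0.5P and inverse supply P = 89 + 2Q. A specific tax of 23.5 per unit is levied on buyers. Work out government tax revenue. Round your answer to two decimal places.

Rewriting demand in inverse form: P = 180 - 2Q.
Without the tax, 180 - 2Q = 89 + 2Q so Q* = 22.75 and P* = 134.5.
A tax on buyers shifts demand down by 23.5: (180 - 23.5) - 2Q = 89 + 2Q, so Q_t = 16.875. Buyers pay P_b = 146.25; sellers receive P_s = P_b - 23.5 = 122.75.
Tax revenue = t x Q_t = 23.5 x 16.875 = 396.5625.

396.56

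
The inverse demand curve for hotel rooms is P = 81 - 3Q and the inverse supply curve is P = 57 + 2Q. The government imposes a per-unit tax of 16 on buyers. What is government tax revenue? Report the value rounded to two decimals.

25.60

Pre-tax equilibrium: 81 - 3Q = 57 + 2Q gives Q* = 4.8, P* = 66.6.
A tax on buyers shifts demand down by 16: (81 - 16) - 3Q = 57 + 2Q, so Q_t = 1.6. Buyers pay P_b = 76.2; sellers receive P_s = P_b - 16 = 60.2.
Tax revenue = t x Q_t = 16 x 1.6 = 25.6.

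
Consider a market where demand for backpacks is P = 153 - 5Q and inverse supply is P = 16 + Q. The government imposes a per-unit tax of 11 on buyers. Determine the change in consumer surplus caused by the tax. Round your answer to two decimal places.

Without the tax, 153 - 5Q = 16 + Q so Q* = 22.8333 and P* = 38.8333.
A tax on buyers shifts demand down by 11: (153 - 11) - 5Q = 16 + Q, so Q_t = 21. Buyers pay P_b = 48; sellers receive P_s = P_b - 11 = 37.
Consumers lose the trapezoid between P* and P_b out to Q_t plus the triangle from Q_t to Q*: change in CS = 1102.5 - 1303.4028 = -200.9028.

-200.90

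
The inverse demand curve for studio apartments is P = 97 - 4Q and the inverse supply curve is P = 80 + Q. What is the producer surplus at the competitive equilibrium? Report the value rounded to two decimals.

5.78

Equilibrium: 97 - 4Q = 80 + Q, so Q* = 3.4 and P* = 83.4.
Producer surplus is the triangle above supply below P*: (1/2)(3.4)(83.4 - 80) = (1/2)(3.4)(3.4) = 5.78.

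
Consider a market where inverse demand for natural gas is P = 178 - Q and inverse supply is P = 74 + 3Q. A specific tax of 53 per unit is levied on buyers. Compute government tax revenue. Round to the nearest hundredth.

675.75

Without the tax, 178 - Q = 74 + 3Q so Q* = 26 and P* = 152.
A tax on buyers shifts demand down by 53: (178 - 53) - Q = 74 + 3Q, so Q_t = 12.75. Buyers pay P_b = 165.25; sellers receive P_s = P_b - 53 = 112.25.
Tax revenue = t x Q_t = 53 x 12.75 = 675.75.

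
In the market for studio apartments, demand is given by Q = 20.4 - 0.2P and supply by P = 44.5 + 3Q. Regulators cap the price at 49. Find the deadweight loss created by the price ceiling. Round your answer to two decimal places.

Rewriting demand in inverse form: P = 102 - 5Q.
Without the control, 102 - 5Q = 44.5 + 3Q so Q* = 7.1875 and P* = 66.0625.
At P = 49, sellers supply (49 - 44.5)/3 = 1.5 while buyers want more, so the quantity traded is 1.5 at price 49.
At Q = 1.5 the demand price is 94.5 and the supply price is 49. Deadweight loss is the triangle between the curves from 1.5 to 7.1875: (1/2)(94.5 - 49)(7.1875 - 1.5) = 129.3906.

129.39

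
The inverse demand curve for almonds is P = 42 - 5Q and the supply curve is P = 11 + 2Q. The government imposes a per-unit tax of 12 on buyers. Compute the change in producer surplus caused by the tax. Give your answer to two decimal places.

Pre-tax equilibrium: 42 - 5Q = 11 + 2Q gives Q* = 4.4286, P* = 19.8571.
With the tax, buyers' net willingness to pay falls by 12: (42 - 12) - 5Q = 11 + 2Q, so Q_t = 2.7143. Buyers pay P_b = 28.4286; sellers receive P_s = P_b - 12 = 16.4286.
PS falls from (1/2)(4.4286)(8.8571) = 19.6122 to (1/2)(2.7143)(5.4286) = 7.3673, a change of -12.2449.

-12.24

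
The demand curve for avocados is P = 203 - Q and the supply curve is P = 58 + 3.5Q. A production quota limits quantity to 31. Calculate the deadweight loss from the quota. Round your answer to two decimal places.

3.36

Without the quota, 203 - Q = 58 + 3.5Q gives Q* = 32.2222.
At Q = 31 the demand price is 203 - (31) = 172 and the supply price is 58 + 3.5(31) = 166.5.
Deadweight loss is the triangle between the curves from 31 to 32.2222: (1/2)(172 - 166.5)(32.2222 - 31) = 3.3611.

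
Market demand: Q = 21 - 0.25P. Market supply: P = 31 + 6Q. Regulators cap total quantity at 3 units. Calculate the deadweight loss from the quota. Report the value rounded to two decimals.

26.45

Rewriting demand in inverse form: P = 84 - 4Q.
Without the quota, 84 - 4Q = 31 + 6Q gives Q* = 5.3.
At Q = 3 the demand price is 84 - 4(3) = 72 and the supply price is 31 + 6(3) = 49.
DWL = (1/2)(gap between curves at 3) x (Q* - 3) = (1/2)(23)(2.3) = 26.45.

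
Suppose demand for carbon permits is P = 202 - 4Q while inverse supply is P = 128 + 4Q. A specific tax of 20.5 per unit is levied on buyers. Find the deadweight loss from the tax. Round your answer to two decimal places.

Pre-tax equilibrium: 202 - 4Q = 128 + 4Q gives Q* = 9.25, P* = 165.
A tax on buyers shifts demand down by 20.5: (202 - 20.5) - 4Q = 128 + 4Q, so Q_t = 6.6875. Buyers pay P_b = 175.25; sellers receive P_s = P_b - 20.5 = 154.75.
Deadweight loss is the triangle between the curves from Q_t to Q*: (1/2)(9.25 - 6.6875)(20.5) = 26.2656.

26.27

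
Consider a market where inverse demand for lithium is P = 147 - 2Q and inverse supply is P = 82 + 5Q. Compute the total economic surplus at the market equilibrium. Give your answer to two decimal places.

301.79

Setting demand equal to supply, 65 = 7Q, so Q* = 9.2857 and P* = 128.4286.
Total surplus is the full triangle between the curves from 0 to Q*: (1/2)(9.2857)(147 - 82) = 301.7857.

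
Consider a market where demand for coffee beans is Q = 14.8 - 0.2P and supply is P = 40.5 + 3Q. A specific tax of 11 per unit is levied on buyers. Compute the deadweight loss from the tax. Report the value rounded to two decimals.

7.56

Rewriting demand in inverse form: P = 74 - 5Q.
Without the tax, 74 - 5Q = 40.5 + 3Q so Q* = 4.1875 and P* = 53.0625.
A tax on buyers shifts demand down by 11: (74 - 11) - 5Q = 40.5 + 3Q, so Q_t = 2.8125. Buyers pay P_b = 59.9375; sellers receive P_s = P_b - 11 = 48.9375.
Deadweight loss is the triangle between the curves from Q_t to Q*: (1/2)(4.1875 - 2.8125)(11) = 7.5625.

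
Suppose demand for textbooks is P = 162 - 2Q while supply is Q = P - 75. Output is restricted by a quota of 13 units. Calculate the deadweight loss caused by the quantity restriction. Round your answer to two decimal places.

Rewriting supply in inverse form: P = 75 + Q.
Unrestricted equilibrium: Q* = (162 - 75)/(2 + 1) = 29.
At Q = 13 the demand price is 162 - 2(13) = 136 and the supply price is 75 + (13) = 88.
Deadweight loss is the triangle between the curves from 13 to 29: (1/2)(136 - 88)(29 - 13) = 384.

384.00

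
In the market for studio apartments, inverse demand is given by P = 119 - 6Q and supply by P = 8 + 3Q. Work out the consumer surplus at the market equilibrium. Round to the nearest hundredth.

456.33

Setting demand equal to supply, 111 = 9Q, so Q* = 12.3333 and P* = 45.
The demand choke price is 119, so CS = (1/2)(Q*)(119 - P*) = (1/2)(12.3333)(74) = 456.3333.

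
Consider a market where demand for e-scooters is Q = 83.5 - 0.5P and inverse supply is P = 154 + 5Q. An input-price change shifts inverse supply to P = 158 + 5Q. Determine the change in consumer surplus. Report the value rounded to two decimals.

-1.80

Rewriting demand in inverse form: P = 167 - 2Q.
Initial equilibrium: Q_0 = 1.8571, P_0 = 163.2857; CS_0 = (1/2)(1.8571)(3.7143) = 3.449, PS_0 = (1/2)(1.8571)(9.2857) = 8.6224.
New equilibrium: 167 - 2Q = 158 + 5Q gives Q_1 = 1.2857, P_1 = 164.4286; CS_1 = 1.6531, PS_1 = 4.1327.
Change in consumer surplus = 1.6531 - 3.449 = -1.7959.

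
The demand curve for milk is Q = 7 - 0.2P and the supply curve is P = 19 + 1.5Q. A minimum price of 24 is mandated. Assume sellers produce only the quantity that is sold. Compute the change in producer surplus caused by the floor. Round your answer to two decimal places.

Rewriting demand in inverse form: P = 35 - 5Q.
Free-market equilibrium: 35 - 5Q = 19 + 1.5Q gives Q* = 2.4615, P* = 22.6923.
At P = 24, buyers demand (35 - 24)/5 = 2.2 while sellers would supply more, so the quantity traded is 2.2 at price 24.
PS goes from (1/2)(2.4615)(3.6923) = 4.5444 to 7.37 (computed as (24 - 19)(2.2) - (1/2)(1.5)(2.2)^2), a change of 2.8256.

2.83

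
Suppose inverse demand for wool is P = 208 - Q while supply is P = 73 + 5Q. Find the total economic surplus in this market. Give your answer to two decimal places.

Equilibrium: 208 - Q = 73 + 5Q, so Q* = 22.5 and P* = 185.5.
CS = (1/2)(22.5)(22.5) = 253.125 and PS = (1/2)(22.5)(112.5) = 1265.625, so total surplus = 1518.75.

1518.75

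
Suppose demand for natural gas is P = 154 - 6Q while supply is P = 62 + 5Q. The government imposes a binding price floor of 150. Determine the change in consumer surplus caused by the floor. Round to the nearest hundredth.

Without the control, 154 - 6Q = 62 + 5Q so Q* = 8.3636 and P* = 103.8182.
At the floor price 150, quantity demanded is (154 - 150)/6 = 0.6667; demand is the short side, so Q = 0.6667 trades at P = 150.
CS goes from (1/2)(8.3636)(50.1818) = 209.8512 to 1.3333 (computed as (154 - 150)(0.6667) - (1/2)(6)(0.6667)^2), a change of -208.5179.

-208.52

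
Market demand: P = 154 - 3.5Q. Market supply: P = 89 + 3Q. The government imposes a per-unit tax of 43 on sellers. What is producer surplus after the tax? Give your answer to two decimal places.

Pre-tax equilibrium: 154 - 3.5Q = 89 + 3Q gives Q* = 10, P* = 119.
With the tax, sellers need 43 more per unit: 154 - 3.5Q = 89 + 3Q + 43, so Q_t = 3.3846. Buyers pay P_b = 142.1538; sellers receive P_s = P_b - 43 = 99.1538.
PS = (1/2)(Q_t)(P_s - 89) = (1/2)(3.3846)(10.1538) = 17.1834.

17.18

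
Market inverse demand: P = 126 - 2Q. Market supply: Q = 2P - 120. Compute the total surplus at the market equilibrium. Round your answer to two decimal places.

871.20

Rewriting supply in inverse form: P = 60 + 0.5Q.
Equilibrium: 126 - 2Q = 60 + 0.5Q, so Q* = 26.4 and P* = 73.2.
Total surplus is the full triangle between the curves from 0 to Q*: (1/2)(26.4)(126 - 60) = 871.2.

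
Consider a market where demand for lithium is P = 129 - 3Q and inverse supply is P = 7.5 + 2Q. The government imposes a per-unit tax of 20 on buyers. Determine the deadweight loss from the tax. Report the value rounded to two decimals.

40.00

Pre-tax equilibrium: 129 - 3Q = 7.5 + 2Q gives Q* = 24.3, P* = 56.1.
A tax on buyers shifts demand down by 20: (129 - 20) - 3Q = 7.5 + 2Q, so Q_t = 20.3. Buyers pay P_b = 68.1; sellers receive P_s = P_b - 20 = 48.1.
Deadweight loss is the triangle between the curves from Q_t to Q*: (1/2)(24.3 - 20.3)(20) = 40.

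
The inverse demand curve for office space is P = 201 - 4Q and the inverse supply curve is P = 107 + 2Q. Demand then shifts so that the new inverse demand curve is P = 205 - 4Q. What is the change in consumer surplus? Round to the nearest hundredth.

42.67

Initial equilibrium: Q_0 = 15.6667, P_0 = 138.3333; CS_0 = (1/2)(15.6667)(62.6667) = 490.8889, PS_0 = (1/2)(15.6667)(31.3333) = 245.4444.
New equilibrium: 205 - 4Q = 107 + 2Q gives Q_1 = 16.3333, P_1 = 139.6667; CS_1 = 533.5556, PS_1 = 266.7778.
Change in consumer surplus = 533.5556 - 490.8889 = 42.6667.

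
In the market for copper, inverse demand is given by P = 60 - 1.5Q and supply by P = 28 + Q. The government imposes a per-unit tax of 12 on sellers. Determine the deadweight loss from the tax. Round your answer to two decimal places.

28.80

Without the tax, 60 - 1.5Q = 28 + Q so Q* = 12.8 and P* = 40.8.
A tax on sellers shifts supply up by 12: 60 - 1.5Q = 28 + Q + 12, so Q_t = 8. Buyers pay P_b = 48; sellers receive P_s = P_b - 12 = 36.
The welfare triangle lost has base Q* - Q_t = 4.8 and height t = 12, so DWL = (1/2)(4.8)(12) = 28.8.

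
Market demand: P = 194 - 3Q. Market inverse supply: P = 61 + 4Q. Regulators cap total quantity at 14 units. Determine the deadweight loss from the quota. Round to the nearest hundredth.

Unrestricted equilibrium: Q* = (194 - 61)/(3 + 4) = 19.
At Q = 14 the demand price is 194 - 3(14) = 152 and the supply price is 61 + 4(14) = 117.
DWL = (1/2)(gap between curves at 14) x (Q* - 14) = (1/2)(35)(5) = 87.5.

87.50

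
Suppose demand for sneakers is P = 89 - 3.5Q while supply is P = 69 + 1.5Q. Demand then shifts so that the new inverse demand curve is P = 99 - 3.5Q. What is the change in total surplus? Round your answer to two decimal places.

Initial equilibrium: Q_0 = 4, P_0 = 75; CS_0 = (1/2)(4)(14) = 28, PS_0 = (1/2)(4)(6) = 12.
New equilibrium: 99 - 3.5Q = 69 + 1.5Q gives Q_1 = 6, P_1 = 78; CS_1 = 63, PS_1 = 27.
Change in total surplus = (63 + 27) - (28 + 12) = 50.

50.00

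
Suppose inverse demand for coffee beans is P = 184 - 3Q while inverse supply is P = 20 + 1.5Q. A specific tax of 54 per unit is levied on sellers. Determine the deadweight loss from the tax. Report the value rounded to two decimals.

Without the tax, 184 - 3Q = 20 + 1.5Q so Q* = 36.4444 and P* = 74.6667.
A tax on sellers shifts supply up by 54: 184 - 3Q = 20 + 1.5Q + 54, so Q_t = 24.4444. Buyers pay P_b = 110.6667; sellers receive P_s = P_b - 54 = 56.6667.
Deadweight loss is the triangle between the curves from Q_t to Q*: (1/2)(36.4444 - 24.4444)(54) = 324.

324.00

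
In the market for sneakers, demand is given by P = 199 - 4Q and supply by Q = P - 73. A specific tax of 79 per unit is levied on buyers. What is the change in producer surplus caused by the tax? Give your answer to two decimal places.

Rewriting supply in inverse form: P = 73 + Q.
Without the tax, 199 - 4Q = 73 + Q so Q* = 25.2 and P* = 98.2.
With the tax, buyers' net willingness to pay falls by 79: (199 - 79) - 4Q = 73 + Q, so Q_t = 9.4. Buyers pay P_b = 161.4; sellers receive P_s = P_b - 79 = 82.4.
Producers lose the trapezoid between P_s and P* out to Q_t plus the triangle from Q_t to Q*: change in PS = 44.18 - 317.52 = -273.34.

-273.34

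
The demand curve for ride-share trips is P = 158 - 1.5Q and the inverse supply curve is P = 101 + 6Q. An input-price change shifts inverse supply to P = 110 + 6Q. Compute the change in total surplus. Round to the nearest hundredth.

-63.00

Initial equilibrium: Q_0 = 7.6, P_0 = 146.6; CS_0 = (1/2)(7.6)(11.4) = 43.32, PS_0 = (1/2)(7.6)(45.6) = 173.28.
New equilibrium: 158 - 1.5Q = 110 + 6Q gives Q_1 = 6.4, P_1 = 148.4; CS_1 = 30.72, PS_1 = 122.88.
Change in total surplus = (30.72 + 122.88) - (43.32 + 173.28) = -63.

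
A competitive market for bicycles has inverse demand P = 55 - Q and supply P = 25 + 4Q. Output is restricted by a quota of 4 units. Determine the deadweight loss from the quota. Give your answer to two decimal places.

Unrestricted equilibrium: Q* = (55 - 25)/(1 + 4) = 6.
At Q = 4 the demand price is 55 - (4) = 51 and the supply price is 25 + 4(4) = 41.
DWL = (1/2)(gap between curves at 4) x (Q* - 4) = (1/2)(10)(2) = 10.

10.00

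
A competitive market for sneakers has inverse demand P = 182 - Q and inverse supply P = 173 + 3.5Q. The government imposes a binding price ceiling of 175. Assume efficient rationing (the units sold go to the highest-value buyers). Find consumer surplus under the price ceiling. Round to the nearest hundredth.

Free-market equilibrium: 182 - Q = 173 + 3.5Q gives Q* = 2, P* = 180.
At the ceiling price 175, quantity supplied is (175 - 173)/3.5 = 0.5714; supply is the short side, so Q = 0.5714 trades at P = 175.
The demand price at Q = 0.5714 is 181.4286. CS is the trapezoid between demand and 175 over [0, 0.5714]: (1/2)[(182 - 175) + (181.4286 - 175)](0.5714) = 3.8367.

3.84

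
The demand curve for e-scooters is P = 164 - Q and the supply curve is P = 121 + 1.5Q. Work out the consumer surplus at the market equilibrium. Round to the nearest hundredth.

Equilibrium: 164 - Q = 121 + 1.5Q, so Q* = 17.2 and P* = 146.8.
The demand choke price is 164, so CS = (1/2)(Q*)(164 - P*) = (1/2)(17.2)(17.2) = 147.92.

147.92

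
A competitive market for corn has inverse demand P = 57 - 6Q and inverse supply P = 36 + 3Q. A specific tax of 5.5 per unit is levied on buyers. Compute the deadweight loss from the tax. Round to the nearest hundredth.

1.68

Without the tax, 57 - 6Q = 36 + 3Q so Q* = 2.3333 and P* = 43.
With the tax, buyers' net willingness to pay falls by 5.5: (57 - 5.5) - 6Q = 36 + 3Q, so Q_t = 1.7222. Buyers pay P_b = 46.6667; sellers receive P_s = P_b - 5.5 = 41.1667.
The welfare triangle lost has base Q* - Q_t = 0.6111 and height t = 5.5, so DWL = (1/2)(0.6111)(5.5) = 1.6806.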